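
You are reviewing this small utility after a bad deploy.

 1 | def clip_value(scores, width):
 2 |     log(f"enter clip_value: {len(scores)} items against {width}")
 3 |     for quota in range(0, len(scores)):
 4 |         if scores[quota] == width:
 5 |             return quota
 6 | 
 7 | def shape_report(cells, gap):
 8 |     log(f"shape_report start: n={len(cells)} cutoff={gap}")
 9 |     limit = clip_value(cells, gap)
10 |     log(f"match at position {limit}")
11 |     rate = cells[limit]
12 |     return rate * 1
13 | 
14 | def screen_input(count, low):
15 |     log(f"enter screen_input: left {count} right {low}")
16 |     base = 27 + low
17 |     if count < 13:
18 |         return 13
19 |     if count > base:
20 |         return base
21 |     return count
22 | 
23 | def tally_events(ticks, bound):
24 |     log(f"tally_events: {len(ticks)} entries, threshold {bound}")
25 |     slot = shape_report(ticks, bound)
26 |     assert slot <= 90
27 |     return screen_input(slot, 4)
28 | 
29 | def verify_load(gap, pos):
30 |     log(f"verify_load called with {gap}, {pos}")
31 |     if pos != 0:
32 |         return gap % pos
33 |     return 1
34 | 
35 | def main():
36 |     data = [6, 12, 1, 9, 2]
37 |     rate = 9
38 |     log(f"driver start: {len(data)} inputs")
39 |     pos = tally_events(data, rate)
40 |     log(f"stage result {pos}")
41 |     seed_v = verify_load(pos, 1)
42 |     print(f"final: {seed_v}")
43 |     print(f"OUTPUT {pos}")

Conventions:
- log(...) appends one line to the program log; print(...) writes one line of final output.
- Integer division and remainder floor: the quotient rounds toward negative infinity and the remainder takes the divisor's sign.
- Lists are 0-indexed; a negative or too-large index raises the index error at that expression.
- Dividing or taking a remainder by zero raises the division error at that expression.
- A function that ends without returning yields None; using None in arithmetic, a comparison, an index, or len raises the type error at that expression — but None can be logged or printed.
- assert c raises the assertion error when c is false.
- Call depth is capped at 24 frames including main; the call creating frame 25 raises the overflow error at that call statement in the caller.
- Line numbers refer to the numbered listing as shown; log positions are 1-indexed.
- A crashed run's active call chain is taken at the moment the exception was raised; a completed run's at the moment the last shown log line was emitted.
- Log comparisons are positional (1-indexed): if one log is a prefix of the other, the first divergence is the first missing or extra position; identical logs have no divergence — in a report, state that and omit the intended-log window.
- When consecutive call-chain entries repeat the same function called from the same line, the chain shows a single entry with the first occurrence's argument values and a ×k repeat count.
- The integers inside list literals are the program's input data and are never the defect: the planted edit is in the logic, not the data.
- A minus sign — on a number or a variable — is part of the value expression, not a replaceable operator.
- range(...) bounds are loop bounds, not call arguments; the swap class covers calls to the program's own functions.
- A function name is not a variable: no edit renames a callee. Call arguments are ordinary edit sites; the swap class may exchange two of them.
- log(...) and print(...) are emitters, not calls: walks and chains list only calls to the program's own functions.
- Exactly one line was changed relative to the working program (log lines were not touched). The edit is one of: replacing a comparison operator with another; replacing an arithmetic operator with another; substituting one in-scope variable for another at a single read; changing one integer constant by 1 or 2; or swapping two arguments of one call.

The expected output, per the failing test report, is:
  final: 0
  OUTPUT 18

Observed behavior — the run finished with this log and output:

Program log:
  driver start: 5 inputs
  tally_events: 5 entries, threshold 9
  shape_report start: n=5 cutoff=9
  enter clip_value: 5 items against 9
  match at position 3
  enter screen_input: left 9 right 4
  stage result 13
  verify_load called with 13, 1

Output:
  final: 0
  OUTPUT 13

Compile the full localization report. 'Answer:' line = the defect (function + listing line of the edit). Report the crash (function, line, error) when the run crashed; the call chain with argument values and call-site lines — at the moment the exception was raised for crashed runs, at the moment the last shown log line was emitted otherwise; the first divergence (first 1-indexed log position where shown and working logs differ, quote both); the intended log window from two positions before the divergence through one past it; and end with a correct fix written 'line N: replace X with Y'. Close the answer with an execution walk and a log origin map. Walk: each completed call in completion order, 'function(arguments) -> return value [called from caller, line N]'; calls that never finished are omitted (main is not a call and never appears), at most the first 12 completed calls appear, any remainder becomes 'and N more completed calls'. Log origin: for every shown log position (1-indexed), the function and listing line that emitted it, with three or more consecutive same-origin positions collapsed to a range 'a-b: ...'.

Answer: the defect is in shape_report at line 12.
The tell: The log first diverges at position 6: the faulty run prints 'enter screen_input: left 9 right 4' where the working version prints 'enter screen_input: left 18 right 4'.
Call chain: main -> verify_load(13, 1) (called at line 41).
First divergence: position 6; shown 'enter screen_input: left 9 right 4' vs intended 'enter screen_input: left 18 right 4'.
Intended log window:
  4: enter clip_value: 5 items against 9
  5: match at position 3
  6: enter screen_input: left 18 right 4
  7: stage result 18
Execution walk:
  clip_value([6, 12, 1, 9, 2], 9) -> 3  [called from shape_report, line 9]
  shape_report([6, 12, 1, 9, 2], 9) -> 9  [called from tally_events, line 25]
  screen_input(9, 4) -> 13  [called from tally_events, line 27]
  tally_events([6, 12, 1, 9, 2], 9) -> 13  [called from main, line 39]
  verify_load(13, 1) -> 0  [called from main, line 41]
Log line origins:
  1: from main, line 38
  2: from tally_events, line 24
  3: from shape_report, line 8
  4: from clip_value, line 2
  5: from shape_report, line 10
  6: from screen_input, line 15
  7: from main, line 40
  8: from verify_load, line 30
A correct fix: line 12: replace `1` with `2`.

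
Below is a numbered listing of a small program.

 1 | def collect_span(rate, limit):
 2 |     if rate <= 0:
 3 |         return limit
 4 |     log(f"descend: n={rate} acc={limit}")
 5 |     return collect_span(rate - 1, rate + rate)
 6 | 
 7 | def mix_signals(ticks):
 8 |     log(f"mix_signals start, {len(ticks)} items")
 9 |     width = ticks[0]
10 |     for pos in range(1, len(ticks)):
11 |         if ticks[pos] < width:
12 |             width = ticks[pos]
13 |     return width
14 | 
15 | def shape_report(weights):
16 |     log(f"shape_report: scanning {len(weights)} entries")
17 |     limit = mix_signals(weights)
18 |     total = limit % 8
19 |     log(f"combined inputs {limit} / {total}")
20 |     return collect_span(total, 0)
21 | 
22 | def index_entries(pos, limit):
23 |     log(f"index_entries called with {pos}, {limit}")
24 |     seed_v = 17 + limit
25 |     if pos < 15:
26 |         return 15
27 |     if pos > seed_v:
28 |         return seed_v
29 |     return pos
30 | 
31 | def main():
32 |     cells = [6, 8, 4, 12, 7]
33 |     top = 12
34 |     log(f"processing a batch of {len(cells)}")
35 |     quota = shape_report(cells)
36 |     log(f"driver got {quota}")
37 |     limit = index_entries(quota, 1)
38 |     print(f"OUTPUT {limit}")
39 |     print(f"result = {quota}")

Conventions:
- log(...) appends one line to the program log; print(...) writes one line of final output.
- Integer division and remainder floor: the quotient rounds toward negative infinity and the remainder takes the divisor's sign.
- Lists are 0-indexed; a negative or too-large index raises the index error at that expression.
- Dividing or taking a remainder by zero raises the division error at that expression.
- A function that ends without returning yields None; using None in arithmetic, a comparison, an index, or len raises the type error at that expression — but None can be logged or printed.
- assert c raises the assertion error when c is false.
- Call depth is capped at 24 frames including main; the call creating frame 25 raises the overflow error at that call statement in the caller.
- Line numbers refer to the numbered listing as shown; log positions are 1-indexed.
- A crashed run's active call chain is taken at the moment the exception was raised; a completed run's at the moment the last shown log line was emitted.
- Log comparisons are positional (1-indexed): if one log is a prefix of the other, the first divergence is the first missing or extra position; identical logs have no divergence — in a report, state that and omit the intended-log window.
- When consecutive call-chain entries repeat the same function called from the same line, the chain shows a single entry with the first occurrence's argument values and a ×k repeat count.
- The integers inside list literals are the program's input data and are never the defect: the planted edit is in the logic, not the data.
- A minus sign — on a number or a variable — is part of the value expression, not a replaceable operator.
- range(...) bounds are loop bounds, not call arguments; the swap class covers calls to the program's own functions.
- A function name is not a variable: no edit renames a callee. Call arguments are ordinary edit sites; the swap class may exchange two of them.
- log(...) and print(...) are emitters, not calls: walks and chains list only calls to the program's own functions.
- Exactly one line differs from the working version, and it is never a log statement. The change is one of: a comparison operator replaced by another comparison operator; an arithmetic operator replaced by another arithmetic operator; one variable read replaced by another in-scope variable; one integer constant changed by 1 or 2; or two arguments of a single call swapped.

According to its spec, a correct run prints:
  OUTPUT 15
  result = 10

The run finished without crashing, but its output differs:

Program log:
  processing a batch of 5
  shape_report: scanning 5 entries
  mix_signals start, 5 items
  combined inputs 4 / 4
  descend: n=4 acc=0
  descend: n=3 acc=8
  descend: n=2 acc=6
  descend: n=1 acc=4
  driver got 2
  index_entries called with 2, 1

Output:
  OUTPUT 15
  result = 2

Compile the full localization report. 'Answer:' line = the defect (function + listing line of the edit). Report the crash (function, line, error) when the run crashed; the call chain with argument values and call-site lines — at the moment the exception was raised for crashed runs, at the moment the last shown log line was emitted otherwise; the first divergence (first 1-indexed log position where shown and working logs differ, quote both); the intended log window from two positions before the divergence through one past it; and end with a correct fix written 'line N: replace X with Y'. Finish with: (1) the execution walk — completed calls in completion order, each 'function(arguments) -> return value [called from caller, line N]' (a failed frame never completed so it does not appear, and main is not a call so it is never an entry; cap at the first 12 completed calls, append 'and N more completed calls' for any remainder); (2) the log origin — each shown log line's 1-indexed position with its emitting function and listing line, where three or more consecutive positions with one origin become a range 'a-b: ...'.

Answer: the defect is in collect_span at line 5.
Core observation: At log position 6 the runs split — shown 'descend: n=3 acc=8', but the working version logs 'descend: n=3 acc=4'.
Call chain: main -> index_entries(2, 1) (called at line 37).
First divergence: position 6 — the shown line 'descend: n=3 acc=8' should read 'descend: n=3 acc=4'.
Intended log window:
  4: combined inputs 4 / 4
  5: descend: n=4 acc=0
  6: descend: n=3 acc=4
  7: descend: n=2 acc=7
Execution walk:
  mix_signals([6, 8, 4, 12, 7]) -> 4  [called from shape_report, line 17]
  collect_span(0, 2) -> 2  [called from collect_span, line 5]
  collect_span(1, 4) -> 2  [called from collect_span, line 5]
  collect_span(2, 6) -> 2  [called from collect_span, line 5]
  collect_span(3, 8) -> 2  [called from collect_span, line 5]
  collect_span(4, 0) -> 2  [called from shape_report, line 20]
  shape_report([6, 8, 4, 12, 7]) -> 2  [called from main, line 35]
  index_entries(2, 1) -> 15  [called from main, line 37]
Log line origins:
  1: logged in main at line 34
  2: logged in shape_report at line 16
  3: logged in mix_signals at line 8
  4: logged in shape_report at line 19
  5-8: logged in collect_span at line 4
  9: logged in main at line 36
  10: logged in index_entries at line 23
A correct fix: line 5: replace `rate + rate` with `limit + rate`.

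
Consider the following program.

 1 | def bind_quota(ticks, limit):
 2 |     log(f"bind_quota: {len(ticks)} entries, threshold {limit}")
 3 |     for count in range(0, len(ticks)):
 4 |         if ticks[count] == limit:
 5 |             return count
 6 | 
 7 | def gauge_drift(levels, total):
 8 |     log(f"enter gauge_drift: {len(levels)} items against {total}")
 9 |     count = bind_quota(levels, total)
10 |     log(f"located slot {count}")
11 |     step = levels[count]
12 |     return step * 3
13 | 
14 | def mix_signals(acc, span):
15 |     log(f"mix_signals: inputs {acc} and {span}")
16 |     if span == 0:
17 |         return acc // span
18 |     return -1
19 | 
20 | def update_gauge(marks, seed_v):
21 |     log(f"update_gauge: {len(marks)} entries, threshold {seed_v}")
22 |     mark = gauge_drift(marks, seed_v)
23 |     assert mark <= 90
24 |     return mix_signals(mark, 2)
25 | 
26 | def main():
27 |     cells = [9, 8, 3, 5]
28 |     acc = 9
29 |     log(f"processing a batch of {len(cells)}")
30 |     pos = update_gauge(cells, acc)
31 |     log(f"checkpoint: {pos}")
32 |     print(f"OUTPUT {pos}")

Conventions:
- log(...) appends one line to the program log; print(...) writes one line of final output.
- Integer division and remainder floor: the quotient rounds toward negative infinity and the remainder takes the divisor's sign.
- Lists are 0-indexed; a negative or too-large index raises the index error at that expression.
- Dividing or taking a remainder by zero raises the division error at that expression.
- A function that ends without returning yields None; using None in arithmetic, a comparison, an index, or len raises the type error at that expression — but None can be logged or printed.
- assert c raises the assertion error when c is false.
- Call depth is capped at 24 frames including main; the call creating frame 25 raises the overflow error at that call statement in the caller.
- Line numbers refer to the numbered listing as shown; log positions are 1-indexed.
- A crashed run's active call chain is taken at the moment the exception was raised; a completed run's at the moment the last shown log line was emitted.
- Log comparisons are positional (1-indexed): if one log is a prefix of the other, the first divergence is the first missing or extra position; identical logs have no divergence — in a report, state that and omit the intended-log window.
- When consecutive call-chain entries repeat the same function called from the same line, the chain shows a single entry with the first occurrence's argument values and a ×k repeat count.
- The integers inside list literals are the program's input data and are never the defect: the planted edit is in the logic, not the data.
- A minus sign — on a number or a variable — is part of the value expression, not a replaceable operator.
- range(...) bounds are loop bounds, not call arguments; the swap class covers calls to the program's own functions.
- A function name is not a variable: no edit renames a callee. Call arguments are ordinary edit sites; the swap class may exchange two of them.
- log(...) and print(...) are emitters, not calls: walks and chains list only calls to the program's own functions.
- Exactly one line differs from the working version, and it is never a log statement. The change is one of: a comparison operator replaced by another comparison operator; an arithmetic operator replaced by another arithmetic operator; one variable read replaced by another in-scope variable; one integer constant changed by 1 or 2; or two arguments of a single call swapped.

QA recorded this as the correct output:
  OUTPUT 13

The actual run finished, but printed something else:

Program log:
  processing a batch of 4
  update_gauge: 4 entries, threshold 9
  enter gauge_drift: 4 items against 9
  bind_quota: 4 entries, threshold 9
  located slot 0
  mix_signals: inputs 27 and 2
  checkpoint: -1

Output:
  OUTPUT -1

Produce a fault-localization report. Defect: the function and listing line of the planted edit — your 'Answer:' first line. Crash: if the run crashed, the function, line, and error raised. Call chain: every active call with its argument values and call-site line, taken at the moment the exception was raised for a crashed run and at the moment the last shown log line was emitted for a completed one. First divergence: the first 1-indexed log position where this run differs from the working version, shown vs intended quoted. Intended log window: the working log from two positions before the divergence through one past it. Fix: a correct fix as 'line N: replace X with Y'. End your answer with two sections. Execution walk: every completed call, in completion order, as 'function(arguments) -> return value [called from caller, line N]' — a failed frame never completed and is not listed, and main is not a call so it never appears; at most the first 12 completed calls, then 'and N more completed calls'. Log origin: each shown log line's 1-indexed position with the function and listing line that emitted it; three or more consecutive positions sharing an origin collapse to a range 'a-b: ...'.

Answer: the defect is in mix_signals at line 16.
Key observation: Log line 7 is where behavior first shows: 'checkpoint: -1' appears instead of 'checkpoint: 13'.
Call chain: main.
First divergence: position 7; shown 'checkpoint: -1' vs intended 'checkpoint: 13'.
Intended log window:
  5: located slot 0
  6: mix_signals: inputs 27 and 2
  7: checkpoint: 13
Execution walk:
  bind_quota([9, 8, 3, 5], 9) -> 0  [called from gauge_drift, line 9]
  gauge_drift([9, 8, 3, 5], 9) -> 27  [called from update_gauge, line 22]
  mix_signals(27, 2) -> -1  [called from update_gauge, line 24]
  update_gauge([9, 8, 3, 5], 9) -> -1  [called from main, line 30]
Log origin:
  1: logged in main at line 29
  2: logged in update_gauge at line 21
  3: logged in gauge_drift at line 8
  4: logged in bind_quota at line 2
  5: logged in gauge_drift at line 10
  6: logged in mix_signals at line 15
  7: logged in main at line 31
A correct fix: line 16: replace `==` with `!=`.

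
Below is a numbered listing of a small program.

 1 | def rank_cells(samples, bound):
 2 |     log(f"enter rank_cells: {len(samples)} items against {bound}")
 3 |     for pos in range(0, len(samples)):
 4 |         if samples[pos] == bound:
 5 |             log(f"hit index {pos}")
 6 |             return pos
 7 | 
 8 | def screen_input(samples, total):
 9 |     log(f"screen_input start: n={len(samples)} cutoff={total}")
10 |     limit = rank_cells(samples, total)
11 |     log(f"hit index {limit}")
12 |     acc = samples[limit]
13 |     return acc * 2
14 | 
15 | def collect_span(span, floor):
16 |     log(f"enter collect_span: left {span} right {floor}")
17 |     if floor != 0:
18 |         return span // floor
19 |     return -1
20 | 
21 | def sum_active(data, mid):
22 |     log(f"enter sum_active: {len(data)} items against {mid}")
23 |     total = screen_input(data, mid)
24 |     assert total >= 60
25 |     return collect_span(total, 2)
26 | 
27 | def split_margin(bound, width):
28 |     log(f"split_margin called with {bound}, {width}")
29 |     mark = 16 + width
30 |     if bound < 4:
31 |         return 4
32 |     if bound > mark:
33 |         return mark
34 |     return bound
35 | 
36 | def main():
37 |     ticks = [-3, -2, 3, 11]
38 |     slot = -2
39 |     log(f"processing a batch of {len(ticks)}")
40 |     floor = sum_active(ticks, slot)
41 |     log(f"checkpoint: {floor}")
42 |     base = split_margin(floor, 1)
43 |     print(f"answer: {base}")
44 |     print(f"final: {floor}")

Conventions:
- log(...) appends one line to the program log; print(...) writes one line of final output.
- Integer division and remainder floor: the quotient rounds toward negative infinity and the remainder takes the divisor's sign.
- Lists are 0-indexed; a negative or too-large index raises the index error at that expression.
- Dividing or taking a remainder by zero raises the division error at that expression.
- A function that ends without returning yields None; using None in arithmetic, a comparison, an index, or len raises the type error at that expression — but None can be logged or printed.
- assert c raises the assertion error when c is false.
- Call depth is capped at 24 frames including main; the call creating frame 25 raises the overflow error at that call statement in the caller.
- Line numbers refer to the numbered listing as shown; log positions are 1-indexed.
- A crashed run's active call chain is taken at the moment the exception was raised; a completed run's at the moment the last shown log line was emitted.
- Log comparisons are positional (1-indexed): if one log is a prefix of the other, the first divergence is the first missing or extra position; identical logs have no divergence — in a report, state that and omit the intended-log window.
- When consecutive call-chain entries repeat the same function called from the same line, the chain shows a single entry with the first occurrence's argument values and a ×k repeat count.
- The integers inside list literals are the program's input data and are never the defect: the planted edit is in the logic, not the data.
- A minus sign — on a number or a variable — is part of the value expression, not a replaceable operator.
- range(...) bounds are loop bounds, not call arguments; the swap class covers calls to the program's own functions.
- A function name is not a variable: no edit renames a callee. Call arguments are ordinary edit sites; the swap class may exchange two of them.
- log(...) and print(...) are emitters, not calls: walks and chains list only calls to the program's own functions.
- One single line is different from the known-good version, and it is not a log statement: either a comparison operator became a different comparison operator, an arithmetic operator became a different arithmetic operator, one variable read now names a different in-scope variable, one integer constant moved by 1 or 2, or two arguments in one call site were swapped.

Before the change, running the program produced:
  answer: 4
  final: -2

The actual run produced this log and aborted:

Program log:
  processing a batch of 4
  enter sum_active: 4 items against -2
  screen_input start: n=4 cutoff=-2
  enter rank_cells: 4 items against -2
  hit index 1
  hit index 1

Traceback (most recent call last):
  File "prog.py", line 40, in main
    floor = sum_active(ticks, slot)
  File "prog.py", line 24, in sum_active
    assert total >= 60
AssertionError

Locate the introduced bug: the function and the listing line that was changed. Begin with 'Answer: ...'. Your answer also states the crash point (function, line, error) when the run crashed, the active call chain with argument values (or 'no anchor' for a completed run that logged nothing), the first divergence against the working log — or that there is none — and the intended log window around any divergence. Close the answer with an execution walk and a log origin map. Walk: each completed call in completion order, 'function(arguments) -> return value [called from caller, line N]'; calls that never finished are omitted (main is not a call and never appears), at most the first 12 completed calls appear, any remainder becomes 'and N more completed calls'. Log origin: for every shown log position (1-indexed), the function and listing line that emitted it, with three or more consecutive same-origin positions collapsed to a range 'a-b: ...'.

Answer: the defect is in sum_active at line 24.
Core observation: The log ends early — 6 lines, where the working version next logs 'enter collect_span: left -4 right 2'.
Crash: sum_active, line 24, AssertionError.
Call chain: main -> sum_active([-3, -2, 3, 11], -2) (called at line 40).
First divergence: position 7 — the faulty run's log ends after 6 lines; the working version continues with 'enter collect_span: left -4 right 2'.
Intended log window:
  5: hit index 1
  6: hit index 1
  7: enter collect_span: left -4 right 2
  8: checkpoint: -2
Execution walk:
  rank_cells([-3, -2, 3, 11], -2) -> 1  [called from screen_input, line 10]
  screen_input([-3, -2, 3, 11], -2) -> -4  [called from sum_active, line 23]
Log origin:
  1: logged in main at line 39
  2: logged in sum_active at line 22
  3: logged in screen_input at line 9
  4: logged in rank_cells at line 2
  5: logged in rank_cells at line 5
  6: logged in screen_input at line 11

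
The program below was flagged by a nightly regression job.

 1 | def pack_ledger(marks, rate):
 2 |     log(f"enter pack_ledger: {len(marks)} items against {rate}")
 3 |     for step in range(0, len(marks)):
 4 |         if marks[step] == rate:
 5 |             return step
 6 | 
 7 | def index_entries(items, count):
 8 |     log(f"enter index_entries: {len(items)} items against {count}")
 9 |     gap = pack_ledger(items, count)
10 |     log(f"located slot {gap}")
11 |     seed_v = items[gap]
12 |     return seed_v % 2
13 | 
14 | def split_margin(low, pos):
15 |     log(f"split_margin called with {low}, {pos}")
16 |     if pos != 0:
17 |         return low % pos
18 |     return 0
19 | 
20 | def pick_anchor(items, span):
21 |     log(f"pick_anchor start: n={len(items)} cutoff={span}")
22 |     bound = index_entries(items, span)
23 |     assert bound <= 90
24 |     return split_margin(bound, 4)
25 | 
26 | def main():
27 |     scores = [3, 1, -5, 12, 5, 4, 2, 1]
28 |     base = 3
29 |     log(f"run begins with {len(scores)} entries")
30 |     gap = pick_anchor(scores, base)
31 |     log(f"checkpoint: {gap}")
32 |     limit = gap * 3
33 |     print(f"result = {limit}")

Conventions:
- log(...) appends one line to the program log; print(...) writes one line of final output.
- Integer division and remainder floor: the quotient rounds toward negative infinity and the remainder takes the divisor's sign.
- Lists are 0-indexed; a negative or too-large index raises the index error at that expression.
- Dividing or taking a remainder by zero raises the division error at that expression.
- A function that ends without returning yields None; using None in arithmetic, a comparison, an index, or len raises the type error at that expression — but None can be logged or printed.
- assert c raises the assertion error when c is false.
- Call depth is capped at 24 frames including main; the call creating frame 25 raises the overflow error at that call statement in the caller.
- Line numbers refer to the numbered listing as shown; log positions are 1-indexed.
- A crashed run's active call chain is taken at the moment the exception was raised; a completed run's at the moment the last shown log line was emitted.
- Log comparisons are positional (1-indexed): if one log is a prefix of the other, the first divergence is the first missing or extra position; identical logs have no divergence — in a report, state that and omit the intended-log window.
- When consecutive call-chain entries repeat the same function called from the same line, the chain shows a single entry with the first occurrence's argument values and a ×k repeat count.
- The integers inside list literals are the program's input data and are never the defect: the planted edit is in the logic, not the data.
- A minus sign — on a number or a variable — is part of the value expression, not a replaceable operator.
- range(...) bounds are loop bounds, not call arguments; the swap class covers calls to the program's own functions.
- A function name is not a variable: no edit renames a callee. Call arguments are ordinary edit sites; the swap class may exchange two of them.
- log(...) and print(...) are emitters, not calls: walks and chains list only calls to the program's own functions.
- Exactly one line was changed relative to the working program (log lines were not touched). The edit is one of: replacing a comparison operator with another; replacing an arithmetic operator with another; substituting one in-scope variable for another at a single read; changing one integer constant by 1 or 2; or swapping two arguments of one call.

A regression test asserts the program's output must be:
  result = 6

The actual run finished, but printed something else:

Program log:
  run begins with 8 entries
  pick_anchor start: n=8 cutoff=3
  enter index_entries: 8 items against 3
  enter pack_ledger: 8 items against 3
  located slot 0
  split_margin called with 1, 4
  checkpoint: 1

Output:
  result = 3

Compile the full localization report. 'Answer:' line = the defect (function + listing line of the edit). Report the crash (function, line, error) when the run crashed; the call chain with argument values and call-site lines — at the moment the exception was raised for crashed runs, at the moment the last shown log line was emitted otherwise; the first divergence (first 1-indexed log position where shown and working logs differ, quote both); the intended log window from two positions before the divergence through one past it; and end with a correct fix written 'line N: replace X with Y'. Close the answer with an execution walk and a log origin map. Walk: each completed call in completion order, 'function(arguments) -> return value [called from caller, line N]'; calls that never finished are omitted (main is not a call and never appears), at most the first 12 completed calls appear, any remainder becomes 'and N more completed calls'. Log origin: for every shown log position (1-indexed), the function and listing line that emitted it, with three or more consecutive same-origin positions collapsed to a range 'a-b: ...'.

Answer: the defect is in index_entries at line 12.
The tell: The log first diverges at position 6: the faulty run prints 'split_margin called with 1, 4' where the working version prints 'split_margin called with 6, 4'.
Call chain: main.
First divergence: position 6 — shown 'split_margin called with 1, 4', intended 'split_margin called with 6, 4'.
Intended log window:
  4: enter pack_ledger: 8 items against 3
  5: located slot 0
  6: split_margin called with 6, 4
  7: checkpoint: 2
Execution walk:
  pack_ledger([3, 1, -5, 12, 5, 4, 2, 1], 3) -> 0  [called from index_entries, line 9]
  index_entries([3, 1, -5, 12, 5, 4, 2, 1], 3) -> 1  [called from pick_anchor, line 22]
  split_margin(1, 4) -> 1  [called from pick_anchor, line 24]
  pick_anchor([3, 1, -5, 12, 5, 4, 2, 1], 3) -> 1  [called from main, line 30]
Origin of each log line:
  1 — main, line 29
  2 — pick_anchor, line 21
  3 — index_entries, line 8
  4 — pack_ledger, line 2
  5 — index_entries, line 10
  6 — split_margin, line 15
  7 — main, line 31
A correct fix: line 12: replace `%` with `*`.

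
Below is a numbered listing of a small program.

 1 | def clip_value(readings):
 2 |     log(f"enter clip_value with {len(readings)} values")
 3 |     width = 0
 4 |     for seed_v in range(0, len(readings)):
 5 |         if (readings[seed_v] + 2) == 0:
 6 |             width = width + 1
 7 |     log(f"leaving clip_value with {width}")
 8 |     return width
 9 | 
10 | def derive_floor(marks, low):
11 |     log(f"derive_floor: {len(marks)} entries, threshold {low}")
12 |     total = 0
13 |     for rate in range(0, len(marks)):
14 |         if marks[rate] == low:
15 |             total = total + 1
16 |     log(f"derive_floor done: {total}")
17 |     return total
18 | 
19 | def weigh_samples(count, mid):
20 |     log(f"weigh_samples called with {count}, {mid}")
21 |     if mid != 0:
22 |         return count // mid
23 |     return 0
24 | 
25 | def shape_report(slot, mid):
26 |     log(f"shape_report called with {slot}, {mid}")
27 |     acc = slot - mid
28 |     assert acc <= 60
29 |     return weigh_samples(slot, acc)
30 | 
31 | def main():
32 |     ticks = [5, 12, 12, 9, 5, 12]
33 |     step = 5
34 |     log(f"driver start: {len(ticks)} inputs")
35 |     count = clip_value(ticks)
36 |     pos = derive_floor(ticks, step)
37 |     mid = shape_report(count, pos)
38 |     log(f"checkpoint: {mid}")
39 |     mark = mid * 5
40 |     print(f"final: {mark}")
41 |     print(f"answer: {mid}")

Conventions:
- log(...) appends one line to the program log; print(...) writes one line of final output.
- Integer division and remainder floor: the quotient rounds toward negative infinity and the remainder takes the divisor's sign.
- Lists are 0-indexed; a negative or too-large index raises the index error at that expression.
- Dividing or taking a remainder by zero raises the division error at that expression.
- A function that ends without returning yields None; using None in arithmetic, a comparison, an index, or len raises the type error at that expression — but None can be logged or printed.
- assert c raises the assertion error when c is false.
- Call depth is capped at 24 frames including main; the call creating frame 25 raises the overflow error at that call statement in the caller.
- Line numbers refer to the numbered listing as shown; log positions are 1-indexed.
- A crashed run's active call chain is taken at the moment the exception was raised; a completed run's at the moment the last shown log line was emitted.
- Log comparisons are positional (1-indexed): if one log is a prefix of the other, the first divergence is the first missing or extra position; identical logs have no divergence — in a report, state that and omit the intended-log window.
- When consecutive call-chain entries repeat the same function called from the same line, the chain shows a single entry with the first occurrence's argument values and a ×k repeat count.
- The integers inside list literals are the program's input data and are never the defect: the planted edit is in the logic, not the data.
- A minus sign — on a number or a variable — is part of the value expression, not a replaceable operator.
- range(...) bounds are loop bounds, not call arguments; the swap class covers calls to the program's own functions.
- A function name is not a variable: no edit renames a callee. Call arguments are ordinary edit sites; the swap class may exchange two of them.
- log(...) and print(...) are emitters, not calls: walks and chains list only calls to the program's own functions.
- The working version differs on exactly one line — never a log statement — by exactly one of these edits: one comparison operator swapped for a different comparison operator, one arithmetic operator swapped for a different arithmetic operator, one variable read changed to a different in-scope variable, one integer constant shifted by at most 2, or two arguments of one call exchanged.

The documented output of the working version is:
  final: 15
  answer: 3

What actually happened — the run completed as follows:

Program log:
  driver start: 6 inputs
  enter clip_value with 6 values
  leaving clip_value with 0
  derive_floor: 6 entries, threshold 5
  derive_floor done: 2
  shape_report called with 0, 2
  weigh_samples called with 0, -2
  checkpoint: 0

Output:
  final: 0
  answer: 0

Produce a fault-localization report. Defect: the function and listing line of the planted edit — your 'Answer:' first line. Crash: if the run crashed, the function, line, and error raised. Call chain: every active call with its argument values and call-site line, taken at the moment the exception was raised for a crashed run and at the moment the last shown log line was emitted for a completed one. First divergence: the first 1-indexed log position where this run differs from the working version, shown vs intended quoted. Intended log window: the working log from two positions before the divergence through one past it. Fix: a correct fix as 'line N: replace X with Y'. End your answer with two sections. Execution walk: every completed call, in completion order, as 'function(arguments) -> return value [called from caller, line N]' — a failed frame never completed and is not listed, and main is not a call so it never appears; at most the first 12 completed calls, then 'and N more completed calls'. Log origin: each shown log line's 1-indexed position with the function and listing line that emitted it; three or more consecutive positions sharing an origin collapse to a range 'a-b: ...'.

Answer: the defect is in clip_value at line 5.
Core observation: Position 3 is the first bad log line: 'leaving clip_value with 0' should read 'leaving clip_value with 3'.
Call chain: main.
First divergence: position 3; shown 'leaving clip_value with 0' vs intended 'leaving clip_value with 3'.
Intended log window:
  1: driver start: 6 inputs
  2: enter clip_value with 6 values
  3: leaving clip_value with 3
  4: derive_floor: 6 entries, threshold 5
Execution walk:
  clip_value([5, 12, 12, 9, 5, 12]) -> 0  [called from main, line 35]
  derive_floor([5, 12, 12, 9, 5, 12], 5) -> 2  [called from main, line 36]
  weigh_samples(0, -2) -> 0  [called from shape_report, line 29]
  shape_report(0, 2) -> 0  [called from main, line 37]
Origin of each log line:
  1: logged in main at line 34
  2: logged in clip_value at line 2
  3: logged in clip_value at line 7
  4: logged in derive_floor at line 11
  5: logged in derive_floor at line 16
  6: logged in shape_report at line 26
  7: logged in weigh_samples at line 20
  8: logged in main at line 38
A correct fix: line 5: replace `+` with `%`.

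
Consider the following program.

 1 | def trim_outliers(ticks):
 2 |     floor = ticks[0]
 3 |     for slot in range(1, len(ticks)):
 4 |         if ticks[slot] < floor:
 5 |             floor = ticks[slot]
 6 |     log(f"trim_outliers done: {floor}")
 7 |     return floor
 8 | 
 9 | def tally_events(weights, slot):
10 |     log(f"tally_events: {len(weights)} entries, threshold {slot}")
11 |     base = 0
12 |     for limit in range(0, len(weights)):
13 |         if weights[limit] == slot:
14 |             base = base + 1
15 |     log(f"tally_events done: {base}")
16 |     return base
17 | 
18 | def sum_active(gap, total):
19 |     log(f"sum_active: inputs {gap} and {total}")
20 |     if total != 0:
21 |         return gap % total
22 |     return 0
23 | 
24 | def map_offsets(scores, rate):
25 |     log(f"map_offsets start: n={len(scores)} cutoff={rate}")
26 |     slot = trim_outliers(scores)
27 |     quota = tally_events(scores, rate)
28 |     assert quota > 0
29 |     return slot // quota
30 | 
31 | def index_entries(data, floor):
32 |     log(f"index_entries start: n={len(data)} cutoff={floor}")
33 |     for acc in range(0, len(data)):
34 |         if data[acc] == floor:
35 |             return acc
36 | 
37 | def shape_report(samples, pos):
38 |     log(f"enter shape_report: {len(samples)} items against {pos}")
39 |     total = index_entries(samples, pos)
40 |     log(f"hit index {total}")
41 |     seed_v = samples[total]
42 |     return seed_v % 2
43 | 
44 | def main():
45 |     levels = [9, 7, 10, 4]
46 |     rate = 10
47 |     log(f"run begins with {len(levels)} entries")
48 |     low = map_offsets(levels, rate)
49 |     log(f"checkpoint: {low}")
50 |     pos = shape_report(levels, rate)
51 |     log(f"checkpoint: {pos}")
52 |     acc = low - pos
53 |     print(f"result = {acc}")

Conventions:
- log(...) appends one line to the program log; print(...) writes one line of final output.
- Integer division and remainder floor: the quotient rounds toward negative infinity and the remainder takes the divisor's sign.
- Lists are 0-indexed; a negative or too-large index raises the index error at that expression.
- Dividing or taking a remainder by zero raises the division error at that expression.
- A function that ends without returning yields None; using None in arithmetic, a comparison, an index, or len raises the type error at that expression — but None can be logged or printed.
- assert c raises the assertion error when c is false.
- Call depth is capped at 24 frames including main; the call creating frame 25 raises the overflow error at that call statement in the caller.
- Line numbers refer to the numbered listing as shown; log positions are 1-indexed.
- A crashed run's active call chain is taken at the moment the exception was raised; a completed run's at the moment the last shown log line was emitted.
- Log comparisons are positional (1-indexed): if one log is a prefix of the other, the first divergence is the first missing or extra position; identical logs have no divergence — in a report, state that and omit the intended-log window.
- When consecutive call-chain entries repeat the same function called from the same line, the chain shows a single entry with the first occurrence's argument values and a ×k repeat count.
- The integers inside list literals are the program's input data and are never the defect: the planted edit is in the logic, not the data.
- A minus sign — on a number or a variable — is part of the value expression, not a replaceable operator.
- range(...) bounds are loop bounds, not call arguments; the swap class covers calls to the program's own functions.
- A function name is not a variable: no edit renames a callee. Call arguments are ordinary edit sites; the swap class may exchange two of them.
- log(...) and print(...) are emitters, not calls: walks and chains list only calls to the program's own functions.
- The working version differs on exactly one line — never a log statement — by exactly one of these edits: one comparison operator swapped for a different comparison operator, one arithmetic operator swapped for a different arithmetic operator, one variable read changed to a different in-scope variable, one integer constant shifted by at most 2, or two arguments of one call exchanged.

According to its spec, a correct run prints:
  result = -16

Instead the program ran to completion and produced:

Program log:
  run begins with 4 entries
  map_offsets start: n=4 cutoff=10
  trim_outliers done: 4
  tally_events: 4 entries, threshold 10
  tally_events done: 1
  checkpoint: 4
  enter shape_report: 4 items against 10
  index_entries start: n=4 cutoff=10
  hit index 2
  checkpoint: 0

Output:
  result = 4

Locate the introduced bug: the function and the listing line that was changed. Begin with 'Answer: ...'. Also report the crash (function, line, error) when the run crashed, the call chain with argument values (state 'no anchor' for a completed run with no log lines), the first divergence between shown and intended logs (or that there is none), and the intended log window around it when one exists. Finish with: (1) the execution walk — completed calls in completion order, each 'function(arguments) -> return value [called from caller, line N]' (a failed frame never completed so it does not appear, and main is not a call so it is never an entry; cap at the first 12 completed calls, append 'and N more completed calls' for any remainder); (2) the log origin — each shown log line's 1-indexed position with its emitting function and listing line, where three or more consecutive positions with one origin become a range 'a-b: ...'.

Answer: the defect is in shape_report at line 42.
The tell: Everything matches until log position 10, which reads 'checkpoint: 0' in place of 'checkpoint: 20'.
Call chain: main.
First divergence: position 10 — shown 'checkpoint: 0', intended 'checkpoint: 20'.
Intended log window:
  8: index_entries start: n=4 cutoff=10
  9: hit index 2
  10: checkpoint: 20
Execution walk:
  trim_outliers([9, 7, 10, 4]) -> 4  [called from map_offsets, line 26]
  tally_events([9, 7, 10, 4], 10) -> 1  [called from map_offsets, line 27]
  map_offsets([9, 7, 10, 4], 10) -> 4  [called from main, line 48]
  index_entries([9, 7, 10, 4], 10) -> 2  [called from shape_report, line 39]
  shape_report([9, 7, 10, 4], 10) -> 0  [called from main, line 50]
Log origin:
  1: from main, line 47
  2: from map_offsets, line 25
  3: from trim_outliers, line 6
  4: from tally_events, line 10
  5: from tally_events, line 15
  6: from main, line 49
  7: from shape_report, line 38
  8: from index_entries, line 32
  9: from shape_report, line 40
  10: from main, line 51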